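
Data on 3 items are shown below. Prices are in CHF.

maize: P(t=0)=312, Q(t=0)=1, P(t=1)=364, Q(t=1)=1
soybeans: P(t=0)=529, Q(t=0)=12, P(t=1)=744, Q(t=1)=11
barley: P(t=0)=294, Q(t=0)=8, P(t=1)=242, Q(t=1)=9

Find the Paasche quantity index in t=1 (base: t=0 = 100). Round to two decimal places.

Paasche quantity index uses current-period prices as weights.
ΣP(t=1)·Q(t=1) = 364×1 + 744×11 + 242×9 = 364 + 8184 + 2178 = 10726
ΣP(t=1)·Q(t=0) = 364×1 + 744×12 + 242×8 = 364 + 8928 + 1936 = 11228
Index = 10726 / 11228 × 100 = 95.5290

95.53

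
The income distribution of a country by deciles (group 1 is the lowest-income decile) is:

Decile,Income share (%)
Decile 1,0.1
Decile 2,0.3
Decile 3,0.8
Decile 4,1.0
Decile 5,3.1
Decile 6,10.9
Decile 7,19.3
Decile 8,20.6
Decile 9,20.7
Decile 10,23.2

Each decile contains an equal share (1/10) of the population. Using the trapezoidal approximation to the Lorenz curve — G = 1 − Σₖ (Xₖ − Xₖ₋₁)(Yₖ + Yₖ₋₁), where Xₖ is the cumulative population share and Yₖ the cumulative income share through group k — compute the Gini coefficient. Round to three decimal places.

Cumulative income shares Yₖ: 0.0010, 0.0040, 0.0120, 0.0220, 0.0530, 0.1620, 0.3550, 0.5610, 0.7680, 1.0000
Σ (Xₖ−Xₖ₋₁)(Yₖ+Yₖ₋₁) = (1/10)(0.0010+0.0000) + (1/10)(0.0040+0.0010) + (1/10)(0.0120+0.0040) + (1/10)(0.0220+0.0120) + (1/10)(0.0530+0.0220) + (1/10)(0.1620+0.0530) + (1/10)(0.3550+0.1620) + (1/10)(0.5610+0.3550) + (1/10)(0.7680+0.5610) + (1/10)(1.0000+0.7680)
  = 0.0001 + 0.0005 + 0.0016 + 0.0034 + 0.0075 + 0.0215 + 0.0517 + 0.0916 + 0.1329 + 0.1768 = 0.4876
G = 1 − 0.4876 = 0.5124

0.512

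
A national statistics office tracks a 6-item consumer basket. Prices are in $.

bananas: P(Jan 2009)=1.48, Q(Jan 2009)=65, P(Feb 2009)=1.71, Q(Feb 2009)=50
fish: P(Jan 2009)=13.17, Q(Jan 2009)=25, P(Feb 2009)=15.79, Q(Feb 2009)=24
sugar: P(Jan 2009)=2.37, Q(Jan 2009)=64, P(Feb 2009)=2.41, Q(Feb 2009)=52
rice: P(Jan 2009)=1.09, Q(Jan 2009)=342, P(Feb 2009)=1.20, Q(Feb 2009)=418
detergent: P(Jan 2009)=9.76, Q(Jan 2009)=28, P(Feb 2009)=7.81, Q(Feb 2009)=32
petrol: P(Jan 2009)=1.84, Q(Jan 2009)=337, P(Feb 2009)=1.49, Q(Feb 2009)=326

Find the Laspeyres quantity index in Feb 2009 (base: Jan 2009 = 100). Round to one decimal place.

Laspeyres quantity index uses base-period prices as weights.
ΣP(Jan 2009)·Q(Feb 2009) = 1.48×50 + 13.17×24 + 2.37×52 + 1.09×418 + 9.76×32 + 1.84×326 = 74 + 316.08 + 123.24 + 455.62 + 312.32 + 599.84 = 1881.1
ΣP(Jan 2009)·Q(Jan 2009) = 1.48×65 + 13.17×25 + 2.37×64 + 1.09×342 + 9.76×28 + 1.84×337 = 96.2 + 329.25 + 151.68 + 372.78 + 273.28 + 620.08 = 1843.27
Index = 1881.1 / 1843.27 × 100 = 102.0523

102.1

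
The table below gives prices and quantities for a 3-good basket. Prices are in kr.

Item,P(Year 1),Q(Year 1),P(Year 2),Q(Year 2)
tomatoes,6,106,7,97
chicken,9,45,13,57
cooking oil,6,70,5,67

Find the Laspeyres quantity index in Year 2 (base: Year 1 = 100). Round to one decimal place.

Laspeyres quantity index uses base-period prices as weights.
ΣP(Year 1)·Q(Year 2) = 6×97 + 9×57 + 6×67 = 582 + 513 + 402 = 1497
ΣP(Year 1)·Q(Year 1) = 6×106 + 9×45 + 6×70 = 636 + 405 + 420 = 1461
Index = 1497 / 1461 × 100 = 102.4641

102.5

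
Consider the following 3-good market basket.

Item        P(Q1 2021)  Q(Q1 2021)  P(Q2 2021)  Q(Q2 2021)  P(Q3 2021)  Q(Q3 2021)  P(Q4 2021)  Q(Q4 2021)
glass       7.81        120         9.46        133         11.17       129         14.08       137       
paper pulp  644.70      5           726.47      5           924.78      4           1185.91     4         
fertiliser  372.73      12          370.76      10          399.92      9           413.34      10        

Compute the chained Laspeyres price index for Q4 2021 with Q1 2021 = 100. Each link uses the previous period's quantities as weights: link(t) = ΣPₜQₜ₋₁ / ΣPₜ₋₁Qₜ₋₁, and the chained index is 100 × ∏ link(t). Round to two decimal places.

147.64

Link Q1 2021→Q2 2021:
ΣP(Q2 2021)Q(Q1 2021) = 9.46×120 + 726.47×5 + 370.76×12 = 1135.2 + 3632.35 + 4449.12 = 9216.67
ΣP(Q1 2021)Q(Q1 2021) = 7.81×120 + 644.70×5 + 372.73×12 = 937.2 + 3223.5 + 4472.76 = 8633.46
link = 9216.67/8633.46 = 1.067552
Link Q2 2021→Q3 2021:
ΣP(Q3 2021)Q(Q2 2021) = 11.17×133 + 924.78×5 + 399.92×10 = 1485.61 + 4623.9 + 3999.2 = 10108.71
ΣP(Q2 2021)Q(Q2 2021) = 9.46×133 + 726.47×5 + 370.76×10 = 1258.18 + 3632.35 + 3707.6 = 8598.13
link = 10108.71/8598.13 = 1.175687
Link Q3 2021→Q4 2021:
ΣP(Q4 2021)Q(Q3 2021) = 14.08×129 + 1185.91×4 + 413.34×9 = 1816.32 + 4743.64 + 3720.06 = 10280.02
ΣP(Q3 2021)Q(Q3 2021) = 11.17×129 + 924.78×4 + 399.92×9 = 1440.93 + 3699.12 + 3599.28 = 8739.33
link = 10280.02/8739.33 = 1.176294
Chained index = 100 × 1.067552 × 1.175687 × 1.176294 = 147.6375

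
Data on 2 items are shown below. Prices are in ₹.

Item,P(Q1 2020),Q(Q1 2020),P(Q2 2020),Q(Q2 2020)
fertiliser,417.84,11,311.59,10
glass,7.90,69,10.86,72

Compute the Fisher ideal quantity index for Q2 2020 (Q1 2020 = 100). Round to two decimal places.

Laspeyres component (base-period weights):
ΣP(Q1 2020)Q(Q2 2020) = 417.84×10 + 7.90×72 = 4178.4 + 568.8 = 4747.2
ΣP(Q1 2020)Q(Q1 2020) = 417.84×11 + 7.90×69 = 4596.24 + 545.1 = 5141.34
L = 4747.2 / 5141.34 × 100 = 92.3339
Paasche component (current-period weights):
ΣP(Q2 2020)Q(Q2 2020) = 311.59×10 + 10.86×72 = 3115.9 + 781.92 = 3897.82
ΣP(Q2 2020)Q(Q1 2020) = 311.59×11 + 10.86×69 = 3427.49 + 749.34 = 4176.83
P = 3897.82 / 4176.83 × 100 = 93.3201
Fisher = √(L × P) = √(92.3339 × 93.3201) = 92.8257

92.83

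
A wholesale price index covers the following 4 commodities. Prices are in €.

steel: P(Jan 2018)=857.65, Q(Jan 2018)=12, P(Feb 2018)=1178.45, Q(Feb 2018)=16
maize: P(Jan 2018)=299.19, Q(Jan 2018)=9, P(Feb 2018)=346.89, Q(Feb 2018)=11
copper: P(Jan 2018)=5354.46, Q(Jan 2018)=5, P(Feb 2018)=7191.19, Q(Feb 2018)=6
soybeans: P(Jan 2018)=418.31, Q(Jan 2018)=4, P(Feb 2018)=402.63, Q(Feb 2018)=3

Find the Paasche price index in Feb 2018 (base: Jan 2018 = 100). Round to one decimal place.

133.0

Paasche price index uses current-period quantities as weights.
ΣP(Feb 2018)·Q(Feb 2018) = 1178.45×16 + 346.89×11 + 7191.19×6 + 402.63×3 = 18855.2 + 3815.79 + 43147.14 + 1207.89 = 67026.02
ΣP(Jan 2018)·Q(Feb 2018) = 857.65×16 + 299.19×11 + 5354.46×6 + 418.31×3 = 13722.4 + 3291.09 + 32126.76 + 1254.93 = 50395.18
Index = 67026.02 / 50395.18 × 100 = 133.0009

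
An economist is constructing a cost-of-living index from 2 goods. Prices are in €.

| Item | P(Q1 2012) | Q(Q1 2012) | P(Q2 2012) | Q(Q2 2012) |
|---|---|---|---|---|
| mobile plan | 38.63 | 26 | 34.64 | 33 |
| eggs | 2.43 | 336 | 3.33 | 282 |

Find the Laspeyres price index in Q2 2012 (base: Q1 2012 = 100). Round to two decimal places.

Laspeyres price index uses base-period quantities as weights.
ΣP(Q2 2012)·Q(Q1 2012) = 34.64×26 + 3.33×336 = 900.64 + 1118.88 = 2019.52
ΣP(Q1 2012)·Q(Q1 2012) = 38.63×26 + 2.43×336 = 1004.38 + 816.48 = 1820.86
Index = 2019.52 / 1820.86 × 100 = 110.9102

110.91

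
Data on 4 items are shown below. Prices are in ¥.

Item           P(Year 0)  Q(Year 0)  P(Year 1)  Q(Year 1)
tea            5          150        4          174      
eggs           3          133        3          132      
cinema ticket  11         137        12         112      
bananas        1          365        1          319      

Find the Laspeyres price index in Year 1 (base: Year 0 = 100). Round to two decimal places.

Laspeyres price index uses base-period quantities as weights.
ΣP(Year 1)·Q(Year 0) = 4×150 + 3×133 + 12×137 + 1×365 = 600 + 399 + 1644 + 365 = 3008
ΣP(Year 0)·Q(Year 0) = 5×150 + 3×133 + 11×137 + 1×365 = 750 + 399 + 1507 + 365 = 3021
Index = 3008 / 3021 × 100 = 99.5697

99.57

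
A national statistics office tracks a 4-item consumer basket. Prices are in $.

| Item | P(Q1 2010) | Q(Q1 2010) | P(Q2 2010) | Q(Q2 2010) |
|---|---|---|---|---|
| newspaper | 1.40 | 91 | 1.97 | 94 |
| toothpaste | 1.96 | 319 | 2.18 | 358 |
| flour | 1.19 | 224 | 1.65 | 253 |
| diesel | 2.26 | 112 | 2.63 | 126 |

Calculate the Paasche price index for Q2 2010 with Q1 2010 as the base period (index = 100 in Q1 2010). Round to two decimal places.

120.81

Paasche price index uses current-period quantities as weights.
ΣP(Q2 2010)·Q(Q2 2010) = 1.97×94 + 2.18×358 + 1.65×253 + 2.63×126 = 185.18 + 780.44 + 417.45 + 331.38 = 1714.45
ΣP(Q1 2010)·Q(Q2 2010) = 1.40×94 + 1.96×358 + 1.19×253 + 2.26×126 = 131.6 + 701.68 + 301.07 + 284.76 = 1419.11
Index = 1714.45 / 1419.11 × 100 = 120.8116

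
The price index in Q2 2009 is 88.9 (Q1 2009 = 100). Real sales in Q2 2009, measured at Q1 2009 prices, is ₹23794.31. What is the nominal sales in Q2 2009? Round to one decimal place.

21153.1

Nominal = Real × (Index/100) = 23794.31 × (88.9/100)
        = 23794.31 × 0.889 = 21153.1416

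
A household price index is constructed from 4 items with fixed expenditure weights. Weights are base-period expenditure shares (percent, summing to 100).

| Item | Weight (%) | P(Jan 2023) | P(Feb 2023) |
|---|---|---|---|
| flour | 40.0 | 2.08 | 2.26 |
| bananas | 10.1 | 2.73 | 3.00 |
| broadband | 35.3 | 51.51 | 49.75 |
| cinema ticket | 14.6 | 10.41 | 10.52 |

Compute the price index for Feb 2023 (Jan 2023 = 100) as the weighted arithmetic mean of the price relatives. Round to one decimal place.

flour: 40.0 × (2.26/2.08) = 40.0 × 1.086538 = 43.4615
bananas: 10.1 × (3.00/2.73) = 10.1 × 1.098901 = 11.0989
broadband: 35.3 × (49.75/51.51) = 35.3 × 0.965832 = 34.0939
cinema ticket: 14.6 × (10.52/10.41) = 14.6 × 1.010567 = 14.7543
Index = Σ wᵢ·(p₁ᵢ/p₀ᵢ) = 43.4615 + 11.0989 + 34.0939 + 14.7543 = 103.4086

103.4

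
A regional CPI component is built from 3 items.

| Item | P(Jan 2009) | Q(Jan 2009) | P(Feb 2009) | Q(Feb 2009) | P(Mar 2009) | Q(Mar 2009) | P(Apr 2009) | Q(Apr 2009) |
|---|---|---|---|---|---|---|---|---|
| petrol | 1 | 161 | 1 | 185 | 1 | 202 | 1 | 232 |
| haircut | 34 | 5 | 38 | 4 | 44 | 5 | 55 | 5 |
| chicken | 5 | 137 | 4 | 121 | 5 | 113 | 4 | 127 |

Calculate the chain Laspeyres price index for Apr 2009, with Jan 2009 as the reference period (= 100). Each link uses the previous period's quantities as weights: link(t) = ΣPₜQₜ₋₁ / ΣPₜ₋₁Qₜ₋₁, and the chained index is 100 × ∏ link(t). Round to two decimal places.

Link Jan 2009→Feb 2009:
ΣP(Feb 2009)Q(Jan 2009) = 1×161 + 38×5 + 4×137 = 161 + 190 + 548 = 899
ΣP(Jan 2009)Q(Jan 2009) = 1×161 + 34×5 + 5×137 = 161 + 170 + 685 = 1016
link = 899/1016 = 0.884843
Link Feb 2009→Mar 2009:
ΣP(Mar 2009)Q(Feb 2009) = 1×185 + 44×4 + 5×121 = 185 + 176 + 605 = 966
ΣP(Feb 2009)Q(Feb 2009) = 1×185 + 38×4 + 4×121 = 185 + 152 + 484 = 821
link = 966/821 = 1.176614
Link Mar 2009→Apr 2009:
ΣP(Apr 2009)Q(Mar 2009) = 1×202 + 55×5 + 4×113 = 202 + 275 + 452 = 929
ΣP(Mar 2009)Q(Mar 2009) = 1×202 + 44×5 + 5×113 = 202 + 220 + 565 = 987
link = 929/987 = 0.941236
Chained index = 100 × 0.884843 × 1.176614 × 0.941236 = 97.9938

97.99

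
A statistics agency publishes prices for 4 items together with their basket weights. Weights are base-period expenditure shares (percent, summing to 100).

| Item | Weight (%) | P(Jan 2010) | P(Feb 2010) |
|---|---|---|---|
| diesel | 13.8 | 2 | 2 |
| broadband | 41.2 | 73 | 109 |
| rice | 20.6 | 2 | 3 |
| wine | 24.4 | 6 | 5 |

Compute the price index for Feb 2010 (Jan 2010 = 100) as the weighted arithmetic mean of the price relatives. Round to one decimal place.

126.6

diesel: 13.8 × (2/2) = 13.8 × 1.000000 = 13.8000
broadband: 41.2 × (109/73) = 41.2 × 1.493151 = 61.5178
rice: 20.6 × (3/2) = 20.6 × 1.500000 = 30.9000
wine: 24.4 × (5/6) = 24.4 × 0.833333 = 20.3333
Index = Σ wᵢ·(p₁ᵢ/p₀ᵢ) = 13.8000 + 61.5178 + 30.9000 + 20.3333 = 126.5511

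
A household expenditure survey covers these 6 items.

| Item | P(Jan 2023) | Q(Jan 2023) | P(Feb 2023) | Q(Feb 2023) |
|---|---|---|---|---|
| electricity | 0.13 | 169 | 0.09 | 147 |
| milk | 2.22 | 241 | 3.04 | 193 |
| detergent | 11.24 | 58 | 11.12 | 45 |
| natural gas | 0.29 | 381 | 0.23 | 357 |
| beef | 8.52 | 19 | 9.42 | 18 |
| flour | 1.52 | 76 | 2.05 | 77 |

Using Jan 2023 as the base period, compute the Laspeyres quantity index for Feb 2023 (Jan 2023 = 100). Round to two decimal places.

Laspeyres quantity index uses base-period prices as weights.
ΣP(Jan 2023)·Q(Feb 2023) = 0.13×147 + 2.22×193 + 11.24×45 + 0.29×357 + 8.52×18 + 1.52×77 = 19.11 + 428.46 + 505.8 + 103.53 + 153.36 + 117.04 = 1327.3
ΣP(Jan 2023)·Q(Jan 2023) = 0.13×169 + 2.22×241 + 11.24×58 + 0.29×381 + 8.52×19 + 1.52×76 = 21.97 + 535.02 + 651.92 + 110.49 + 161.88 + 115.52 = 1596.8
Index = 1327.3 / 1596.8 × 100 = 83.1225

83.12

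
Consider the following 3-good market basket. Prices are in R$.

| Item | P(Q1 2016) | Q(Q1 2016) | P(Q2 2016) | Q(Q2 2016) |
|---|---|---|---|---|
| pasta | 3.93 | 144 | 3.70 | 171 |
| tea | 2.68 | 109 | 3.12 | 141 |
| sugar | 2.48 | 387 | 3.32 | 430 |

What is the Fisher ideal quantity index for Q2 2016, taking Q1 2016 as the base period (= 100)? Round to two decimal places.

116.15

Laspeyres component (base-period weights):
ΣP(Q1 2016)Q(Q2 2016) = 3.93×171 + 2.68×141 + 2.48×430 = 672.03 + 377.88 + 1066.4 = 2116.31
ΣP(Q1 2016)Q(Q1 2016) = 3.93×144 + 2.68×109 + 2.48×387 = 565.92 + 292.12 + 959.76 = 1817.8
L = 2116.31 / 1817.8 × 100 = 116.4215
Paasche component (current-period weights):
ΣP(Q2 2016)Q(Q2 2016) = 3.70×171 + 3.12×141 + 3.32×430 = 632.7 + 439.92 + 1427.6 = 2500.22
ΣP(Q2 2016)Q(Q1 2016) = 3.70×144 + 3.12×109 + 3.32×387 = 532.8 + 340.08 + 1284.84 = 2157.72
P = 2500.22 / 2157.72 × 100 = 115.8732
Fisher = √(L × P) = √(116.4215 × 115.8732) = 116.1470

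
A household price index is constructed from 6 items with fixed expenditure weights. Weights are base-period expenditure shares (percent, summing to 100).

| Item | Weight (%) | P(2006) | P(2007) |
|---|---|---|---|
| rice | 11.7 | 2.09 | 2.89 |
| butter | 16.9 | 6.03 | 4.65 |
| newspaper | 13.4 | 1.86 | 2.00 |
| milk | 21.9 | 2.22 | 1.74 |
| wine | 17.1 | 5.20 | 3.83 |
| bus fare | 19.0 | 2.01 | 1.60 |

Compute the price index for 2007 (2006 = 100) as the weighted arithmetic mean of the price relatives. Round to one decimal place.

rice: 11.7 × (2.89/2.09) = 11.7 × 1.382775 = 16.1785
butter: 16.9 × (4.65/6.03) = 16.9 × 0.771144 = 13.0323
newspaper: 13.4 × (2.00/1.86) = 13.4 × 1.075269 = 14.4086
milk: 21.9 × (1.74/2.22) = 21.9 × 0.783784 = 17.1649
wine: 17.1 × (3.83/5.20) = 17.1 × 0.736538 = 12.5948
bus fare: 19.0 × (1.60/2.01) = 19.0 × 0.796020 = 15.1244
Index = Σ wᵢ·(p₁ᵢ/p₀ᵢ) = 16.1785 + 13.0323 + 14.4086 + 17.1649 + 12.5948 + 15.1244 = 88.5035

88.5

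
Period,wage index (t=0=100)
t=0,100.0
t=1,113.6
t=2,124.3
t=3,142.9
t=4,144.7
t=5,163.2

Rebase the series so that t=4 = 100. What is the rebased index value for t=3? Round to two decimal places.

Rebased(t=3) = 142.9 / 144.7 × 100 = 98.7560

98.76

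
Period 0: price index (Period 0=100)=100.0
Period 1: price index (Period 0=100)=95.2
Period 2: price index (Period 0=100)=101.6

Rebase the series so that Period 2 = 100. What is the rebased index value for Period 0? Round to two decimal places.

98.43

Rebased(Period 0) = 100.0 / 101.6 × 100 = 98.4252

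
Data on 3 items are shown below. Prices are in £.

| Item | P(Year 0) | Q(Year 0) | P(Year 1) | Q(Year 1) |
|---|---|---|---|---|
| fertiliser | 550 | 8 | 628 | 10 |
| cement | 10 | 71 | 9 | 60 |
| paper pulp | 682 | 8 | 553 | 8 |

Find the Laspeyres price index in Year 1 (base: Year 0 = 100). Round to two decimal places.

Laspeyres price index uses base-period quantities as weights.
ΣP(Year 1)·Q(Year 0) = 628×8 + 9×71 + 553×8 = 5024 + 639 + 4424 = 10087
ΣP(Year 0)·Q(Year 0) = 550×8 + 10×71 + 682×8 = 4400 + 710 + 5456 = 10566
Index = 10087 / 10566 × 100 = 95.4666

95.47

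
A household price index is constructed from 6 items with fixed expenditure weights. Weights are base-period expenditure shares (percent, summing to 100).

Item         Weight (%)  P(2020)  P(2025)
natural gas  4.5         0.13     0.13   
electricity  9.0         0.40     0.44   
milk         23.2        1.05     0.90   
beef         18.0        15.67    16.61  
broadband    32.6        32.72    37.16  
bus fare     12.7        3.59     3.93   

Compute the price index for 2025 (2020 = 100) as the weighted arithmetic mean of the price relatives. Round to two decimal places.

104.29

natural gas: 4.5 × (0.13/0.13) = 4.5 × 1.000000 = 4.5000
electricity: 9.0 × (0.44/0.40) = 9.0 × 1.100000 = 9.9000
milk: 23.2 × (0.90/1.05) = 23.2 × 0.857143 = 19.8857
beef: 18.0 × (16.61/15.67) = 18.0 × 1.059987 = 19.0798
broadband: 32.6 × (37.16/32.72) = 32.6 × 1.135697 = 37.0237
bus fare: 12.7 × (3.93/3.59) = 12.7 × 1.094708 = 13.9028
Index = Σ wᵢ·(p₁ᵢ/p₀ᵢ) = 4.5000 + 9.9000 + 19.8857 + 19.0798 + 37.0237 + 13.9028 = 104.2920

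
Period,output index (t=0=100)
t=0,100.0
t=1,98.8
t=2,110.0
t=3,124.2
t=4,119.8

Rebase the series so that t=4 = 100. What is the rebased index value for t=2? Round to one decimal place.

Rebased(t=2) = 110.0 / 119.8 × 100 = 91.8197

91.8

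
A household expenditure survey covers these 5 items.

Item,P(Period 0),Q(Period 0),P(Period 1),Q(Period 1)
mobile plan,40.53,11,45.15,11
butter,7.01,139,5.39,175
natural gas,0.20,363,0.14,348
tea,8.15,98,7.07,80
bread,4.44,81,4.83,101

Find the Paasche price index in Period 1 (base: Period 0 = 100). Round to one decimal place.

89.4

Paasche price index uses current-period quantities as weights.
ΣP(Period 1)·Q(Period 1) = 45.15×11 + 5.39×175 + 0.14×348 + 7.07×80 + 4.83×101 = 496.65 + 943.25 + 48.72 + 565.6 + 487.83 = 2542.05
ΣP(Period 0)·Q(Period 1) = 40.53×11 + 7.01×175 + 0.20×348 + 8.15×80 + 4.44×101 = 445.83 + 1226.75 + 69.6 + 652 + 448.44 = 2842.62
Index = 2542.05 / 2842.62 × 100 = 89.4263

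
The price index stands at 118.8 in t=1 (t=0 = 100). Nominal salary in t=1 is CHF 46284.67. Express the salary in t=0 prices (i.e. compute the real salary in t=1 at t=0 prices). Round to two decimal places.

Real = Nominal ÷ (Index/100) = 46284.67 ÷ (118.8/100)
     = 46284.67 ÷ 1.188 = 38960.1599

38960.16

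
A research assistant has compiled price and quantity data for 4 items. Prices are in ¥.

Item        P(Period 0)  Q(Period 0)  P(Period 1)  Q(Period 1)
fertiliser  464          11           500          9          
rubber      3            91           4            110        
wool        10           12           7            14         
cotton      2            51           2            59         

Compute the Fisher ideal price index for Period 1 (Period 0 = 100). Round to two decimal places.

108.14

Laspeyres component (base-period weights):
ΣP(Period 1)Q(Period 0) = 500×11 + 4×91 + 7×12 + 2×51 = 5500 + 364 + 84 + 102 = 6050
ΣP(Period 0)Q(Period 0) = 464×11 + 3×91 + 10×12 + 2×51 = 5104 + 273 + 120 + 102 = 5599
L = 6050 / 5599 × 100 = 108.0550
Paasche component (current-period weights):
ΣP(Period 1)Q(Period 1) = 500×9 + 4×110 + 7×14 + 2×59 = 4500 + 440 + 98 + 118 = 5156
ΣP(Period 0)Q(Period 1) = 464×9 + 3×110 + 10×14 + 2×59 = 4176 + 330 + 140 + 118 = 4764
P = 5156 / 4764 × 100 = 108.2284
Fisher = √(L × P) = √(108.0550 × 108.2284) = 108.1417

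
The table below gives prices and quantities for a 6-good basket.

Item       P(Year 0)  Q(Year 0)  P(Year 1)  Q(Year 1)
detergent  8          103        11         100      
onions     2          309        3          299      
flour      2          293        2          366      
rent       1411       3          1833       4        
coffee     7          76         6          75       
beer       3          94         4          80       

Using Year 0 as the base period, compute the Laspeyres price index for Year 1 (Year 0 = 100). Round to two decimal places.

126.88

Laspeyres price index uses base-period quantities as weights.
ΣP(Year 1)·Q(Year 0) = 11×103 + 3×309 + 2×293 + 1833×3 + 6×76 + 4×94 = 1133 + 927 + 586 + 5499 + 456 + 376 = 8977
ΣP(Year 0)·Q(Year 0) = 8×103 + 2×309 + 2×293 + 1411×3 + 7×76 + 3×94 = 824 + 618 + 586 + 4233 + 532 + 282 = 7075
Index = 8977 / 7075 × 100 = 126.8834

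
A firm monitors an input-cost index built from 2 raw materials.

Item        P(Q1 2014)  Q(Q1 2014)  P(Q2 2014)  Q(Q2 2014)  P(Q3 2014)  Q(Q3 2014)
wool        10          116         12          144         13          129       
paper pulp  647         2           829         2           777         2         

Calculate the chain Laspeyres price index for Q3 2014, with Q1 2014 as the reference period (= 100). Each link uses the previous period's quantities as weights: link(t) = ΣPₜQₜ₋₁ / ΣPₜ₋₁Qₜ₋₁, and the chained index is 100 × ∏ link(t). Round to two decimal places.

Link Q1 2014→Q2 2014:
ΣP(Q2 2014)Q(Q1 2014) = 12×116 + 829×2 = 1392 + 1658 = 3050
ΣP(Q1 2014)Q(Q1 2014) = 10×116 + 647×2 = 1160 + 1294 = 2454
link = 3050/2454 = 1.242869
Link Q2 2014→Q3 2014:
ΣP(Q3 2014)Q(Q2 2014) = 13×144 + 777×2 = 1872 + 1554 = 3426
ΣP(Q2 2014)Q(Q2 2014) = 12×144 + 829×2 = 1728 + 1658 = 3386
link = 3426/3386 = 1.011813
Chained index = 100 × 1.242869 × 1.011813 = 125.7551

125.76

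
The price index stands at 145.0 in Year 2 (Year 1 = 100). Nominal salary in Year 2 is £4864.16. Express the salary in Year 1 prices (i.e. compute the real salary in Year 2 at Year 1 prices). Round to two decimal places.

3354.59

Real = Nominal ÷ (Index/100) = 4864.16 ÷ (145.0/100)
     = 4864.16 ÷ 1.450 = 3354.5931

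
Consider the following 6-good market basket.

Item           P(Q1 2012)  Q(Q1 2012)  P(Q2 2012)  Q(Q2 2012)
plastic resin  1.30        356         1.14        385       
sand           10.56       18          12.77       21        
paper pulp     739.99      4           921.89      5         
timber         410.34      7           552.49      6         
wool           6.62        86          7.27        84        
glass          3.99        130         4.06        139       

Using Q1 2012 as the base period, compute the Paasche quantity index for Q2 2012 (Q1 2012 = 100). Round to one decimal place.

Paasche quantity index uses current-period prices as weights.
ΣP(Q2 2012)·Q(Q2 2012) = 1.14×385 + 12.77×21 + 921.89×5 + 552.49×6 + 7.27×84 + 4.06×139 = 438.9 + 268.17 + 4609.45 + 3314.94 + 610.68 + 564.34 = 9806.48
ΣP(Q2 2012)·Q(Q1 2012) = 1.14×356 + 12.77×18 + 921.89×4 + 552.49×7 + 7.27×86 + 4.06×130 = 405.84 + 229.86 + 3687.56 + 3867.43 + 625.22 + 527.8 = 9343.71
Index = 9806.48 / 9343.71 × 100 = 104.9527

105.0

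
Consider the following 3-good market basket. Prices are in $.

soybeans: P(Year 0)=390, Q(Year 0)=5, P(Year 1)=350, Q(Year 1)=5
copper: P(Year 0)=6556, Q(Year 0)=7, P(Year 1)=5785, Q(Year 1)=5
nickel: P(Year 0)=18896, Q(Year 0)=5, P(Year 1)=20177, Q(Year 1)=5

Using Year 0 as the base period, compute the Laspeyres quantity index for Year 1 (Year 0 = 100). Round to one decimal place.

Laspeyres quantity index uses base-period prices as weights.
ΣP(Year 0)·Q(Year 1) = 390×5 + 6556×5 + 18896×5 = 1950 + 32780 + 94480 = 129210
ΣP(Year 0)·Q(Year 0) = 390×5 + 6556×7 + 18896×5 = 1950 + 45892 + 94480 = 142322
Index = 129210 / 142322 × 100 = 90.7871

90.8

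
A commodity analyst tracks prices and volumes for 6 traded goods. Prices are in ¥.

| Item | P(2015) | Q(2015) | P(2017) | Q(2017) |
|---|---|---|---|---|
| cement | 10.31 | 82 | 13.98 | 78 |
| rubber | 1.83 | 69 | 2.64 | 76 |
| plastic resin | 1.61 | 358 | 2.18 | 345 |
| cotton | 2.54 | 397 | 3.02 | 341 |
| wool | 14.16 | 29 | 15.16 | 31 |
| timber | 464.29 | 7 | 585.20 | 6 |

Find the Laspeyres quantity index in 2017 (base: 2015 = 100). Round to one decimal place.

Laspeyres quantity index uses base-period prices as weights.
ΣP(2015)·Q(2017) = 10.31×78 + 1.83×76 + 1.61×345 + 2.54×341 + 14.16×31 + 464.29×6 = 804.18 + 139.08 + 555.45 + 866.14 + 438.96 + 2785.74 = 5589.55
ΣP(2015)·Q(2015) = 10.31×82 + 1.83×69 + 1.61×358 + 2.54×397 + 14.16×29 + 464.29×7 = 845.42 + 126.27 + 576.38 + 1008.38 + 410.64 + 3250.03 = 6217.12
Index = 5589.55 / 6217.12 × 100 = 89.9058

89.9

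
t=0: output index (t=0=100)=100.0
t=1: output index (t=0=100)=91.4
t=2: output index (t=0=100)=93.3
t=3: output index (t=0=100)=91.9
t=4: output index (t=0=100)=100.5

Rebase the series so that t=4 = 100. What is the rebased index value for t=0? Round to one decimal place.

99.5

Rebased(t=0) = 100.0 / 100.5 × 100 = 99.5025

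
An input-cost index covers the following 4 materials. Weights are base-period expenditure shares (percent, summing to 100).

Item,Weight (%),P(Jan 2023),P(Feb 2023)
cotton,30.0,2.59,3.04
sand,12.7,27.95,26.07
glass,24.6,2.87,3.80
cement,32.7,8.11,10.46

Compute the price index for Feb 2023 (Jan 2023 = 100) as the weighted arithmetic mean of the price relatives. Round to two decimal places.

121.80

cotton: 30.0 × (3.04/2.59) = 30.0 × 1.173745 = 35.2124
sand: 12.7 × (26.07/27.95) = 12.7 × 0.932737 = 11.8458
glass: 24.6 × (3.80/2.87) = 24.6 × 1.324042 = 32.5714
cement: 32.7 × (10.46/8.11) = 32.7 × 1.289766 = 42.1753
Index = Σ wᵢ·(p₁ᵢ/p₀ᵢ) = 35.2124 + 11.8458 + 32.5714 + 42.1753 = 121.8049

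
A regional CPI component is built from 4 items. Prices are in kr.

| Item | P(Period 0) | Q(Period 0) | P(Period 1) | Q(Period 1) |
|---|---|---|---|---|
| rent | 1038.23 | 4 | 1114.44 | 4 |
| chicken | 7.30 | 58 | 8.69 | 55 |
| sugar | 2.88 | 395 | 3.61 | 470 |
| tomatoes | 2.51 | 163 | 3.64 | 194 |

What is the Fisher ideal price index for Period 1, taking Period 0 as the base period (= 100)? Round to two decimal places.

114.38

Laspeyres component (base-period weights):
ΣP(Period 1)Q(Period 0) = 1114.44×4 + 8.69×58 + 3.61×395 + 3.64×163 = 4457.76 + 504.02 + 1425.95 + 593.32 = 6981.05
ΣP(Period 0)Q(Period 0) = 1038.23×4 + 7.30×58 + 2.88×395 + 2.51×163 = 4152.92 + 423.4 + 1137.6 + 409.13 = 6123.05
L = 6981.05 / 6123.05 × 100 = 114.0126
Paasche component (current-period weights):
ΣP(Period 1)Q(Period 1) = 1114.44×4 + 8.69×55 + 3.61×470 + 3.64×194 = 4457.76 + 477.95 + 1696.7 + 706.16 = 7338.57
ΣP(Period 0)Q(Period 1) = 1038.23×4 + 7.30×55 + 2.88×470 + 2.51×194 = 4152.92 + 401.5 + 1353.6 + 486.94 = 6394.96
P = 7338.57 / 6394.96 × 100 = 114.7555
Fisher = √(L × P) = √(114.0126 × 114.7555) = 114.3835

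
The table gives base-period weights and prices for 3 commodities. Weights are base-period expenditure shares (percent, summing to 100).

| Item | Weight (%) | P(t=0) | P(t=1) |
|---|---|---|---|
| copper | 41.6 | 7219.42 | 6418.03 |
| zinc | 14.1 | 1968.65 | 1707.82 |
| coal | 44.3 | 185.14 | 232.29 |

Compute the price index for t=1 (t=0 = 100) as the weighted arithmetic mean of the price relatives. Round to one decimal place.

104.8

copper: 41.6 × (6418.03/7219.42) = 41.6 × 0.888995 = 36.9822
zinc: 14.1 × (1707.82/1968.65) = 14.1 × 0.867508 = 12.2319
coal: 44.3 × (232.29/185.14) = 44.3 × 1.254672 = 55.5820
Index = Σ wᵢ·(p₁ᵢ/p₀ᵢ) = 36.9822 + 12.2319 + 55.5820 = 104.7960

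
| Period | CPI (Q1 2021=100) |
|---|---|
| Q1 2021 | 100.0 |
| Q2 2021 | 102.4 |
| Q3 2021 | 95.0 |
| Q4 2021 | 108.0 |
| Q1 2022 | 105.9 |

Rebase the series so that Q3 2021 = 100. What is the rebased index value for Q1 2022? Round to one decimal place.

Rebased(Q1 2022) = 105.9 / 95.0 × 100 = 111.4737

111.5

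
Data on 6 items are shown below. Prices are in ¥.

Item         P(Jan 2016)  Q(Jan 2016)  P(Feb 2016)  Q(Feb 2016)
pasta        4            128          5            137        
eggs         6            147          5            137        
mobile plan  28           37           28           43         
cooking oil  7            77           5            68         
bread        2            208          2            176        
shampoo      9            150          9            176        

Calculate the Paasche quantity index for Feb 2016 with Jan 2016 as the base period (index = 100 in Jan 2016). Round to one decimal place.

Paasche quantity index uses current-period prices as weights.
ΣP(Feb 2016)·Q(Feb 2016) = 5×137 + 5×137 + 28×43 + 5×68 + 2×176 + 9×176 = 685 + 685 + 1204 + 340 + 352 + 1584 = 4850
ΣP(Feb 2016)·Q(Jan 2016) = 5×128 + 5×147 + 28×37 + 5×77 + 2×208 + 9×150 = 640 + 735 + 1036 + 385 + 416 + 1350 = 4562
Index = 4850 / 4562 × 100 = 106.3130

106.3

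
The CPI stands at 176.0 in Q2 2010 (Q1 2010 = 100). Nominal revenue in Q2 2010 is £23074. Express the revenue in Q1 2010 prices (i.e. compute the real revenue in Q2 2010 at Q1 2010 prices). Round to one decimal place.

13110.2

Real = Nominal ÷ (Index/100) = 23074 ÷ (176.0/100)
     = 23074 ÷ 1.760 = 13110.2273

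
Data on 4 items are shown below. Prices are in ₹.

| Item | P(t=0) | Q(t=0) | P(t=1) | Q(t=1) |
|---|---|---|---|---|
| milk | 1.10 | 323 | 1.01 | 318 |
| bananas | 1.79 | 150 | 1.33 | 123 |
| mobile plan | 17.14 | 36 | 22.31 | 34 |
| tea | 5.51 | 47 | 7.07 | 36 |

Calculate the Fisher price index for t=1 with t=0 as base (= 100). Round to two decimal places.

Laspeyres component (base-period weights):
ΣP(t=1)Q(t=0) = 1.01×323 + 1.33×150 + 22.31×36 + 7.07×47 = 326.23 + 199.5 + 803.16 + 332.29 = 1661.18
ΣP(t=0)Q(t=0) = 1.10×323 + 1.79×150 + 17.14×36 + 5.51×47 = 355.3 + 268.5 + 617.04 + 258.97 = 1499.81
L = 1661.18 / 1499.81 × 100 = 110.7594
Paasche component (current-period weights):
ΣP(t=1)Q(t=1) = 1.01×318 + 1.33×123 + 22.31×34 + 7.07×36 = 321.18 + 163.59 + 758.54 + 254.52 = 1497.83
ΣP(t=0)Q(t=1) = 1.10×318 + 1.79×123 + 17.14×34 + 5.51×36 = 349.8 + 220.17 + 582.76 + 198.36 = 1351.09
P = 1497.83 / 1351.09 × 100 = 110.8609
Fisher = √(L × P) = √(110.7594 × 110.8609) = 110.8101

110.81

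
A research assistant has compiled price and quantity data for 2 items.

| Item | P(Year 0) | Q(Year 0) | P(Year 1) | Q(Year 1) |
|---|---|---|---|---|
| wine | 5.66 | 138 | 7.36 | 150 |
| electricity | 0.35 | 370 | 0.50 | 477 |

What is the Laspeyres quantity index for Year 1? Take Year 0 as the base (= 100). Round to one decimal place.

Laspeyres quantity index uses base-period prices as weights.
ΣP(Year 0)·Q(Year 1) = 5.66×150 + 0.35×477 = 849 + 166.95 = 1015.95
ΣP(Year 0)·Q(Year 0) = 5.66×138 + 0.35×370 = 781.08 + 129.5 = 910.58
Index = 1015.95 / 910.58 × 100 = 111.5717

111.6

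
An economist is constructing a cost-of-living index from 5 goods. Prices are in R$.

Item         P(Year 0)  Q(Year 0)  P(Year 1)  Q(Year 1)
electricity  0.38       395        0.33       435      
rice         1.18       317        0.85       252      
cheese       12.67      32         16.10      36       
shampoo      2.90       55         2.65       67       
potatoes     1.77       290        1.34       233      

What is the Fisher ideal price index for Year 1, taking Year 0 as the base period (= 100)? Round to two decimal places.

Laspeyres component (base-period weights):
ΣP(Year 1)Q(Year 0) = 0.33×395 + 0.85×317 + 16.10×32 + 2.65×55 + 1.34×290 = 130.35 + 269.45 + 515.2 + 145.75 + 388.6 = 1449.35
ΣP(Year 0)Q(Year 0) = 0.38×395 + 1.18×317 + 12.67×32 + 2.90×55 + 1.77×290 = 150.1 + 374.06 + 405.44 + 159.5 + 513.3 = 1602.4
L = 1449.35 / 1602.4 × 100 = 90.4487
Paasche component (current-period weights):
ΣP(Year 1)Q(Year 1) = 0.33×435 + 0.85×252 + 16.10×36 + 2.65×67 + 1.34×233 = 143.55 + 214.2 + 579.6 + 177.55 + 312.22 = 1427.12
ΣP(Year 0)Q(Year 1) = 0.38×435 + 1.18×252 + 12.67×36 + 2.90×67 + 1.77×233 = 165.3 + 297.36 + 456.12 + 194.3 + 412.41 = 1525.49
P = 1427.12 / 1525.49 × 100 = 93.5516
Fisher = √(L × P) = √(90.4487 × 93.5516) = 91.9871

91.99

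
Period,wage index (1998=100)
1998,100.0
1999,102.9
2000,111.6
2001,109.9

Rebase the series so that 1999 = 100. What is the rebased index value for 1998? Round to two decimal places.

97.18

Rebased(1998) = 100.0 / 102.9 × 100 = 97.1817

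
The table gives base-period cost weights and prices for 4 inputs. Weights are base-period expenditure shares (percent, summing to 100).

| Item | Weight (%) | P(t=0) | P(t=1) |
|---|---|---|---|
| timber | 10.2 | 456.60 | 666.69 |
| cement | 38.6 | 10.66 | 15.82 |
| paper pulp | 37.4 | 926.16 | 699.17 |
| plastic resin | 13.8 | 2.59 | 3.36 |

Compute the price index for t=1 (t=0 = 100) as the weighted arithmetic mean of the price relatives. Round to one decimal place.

timber: 10.2 × (666.69/456.60) = 10.2 × 1.460118 = 14.8932
cement: 38.6 × (15.82/10.66) = 38.6 × 1.484053 = 57.2844
paper pulp: 37.4 × (699.17/926.16) = 37.4 × 0.754913 = 28.2337
plastic resin: 13.8 × (3.36/2.59) = 13.8 × 1.297297 = 17.9027
Index = Σ wᵢ·(p₁ᵢ/p₀ᵢ) = 14.8932 + 57.2844 + 28.2337 + 17.9027 = 118.3141

118.3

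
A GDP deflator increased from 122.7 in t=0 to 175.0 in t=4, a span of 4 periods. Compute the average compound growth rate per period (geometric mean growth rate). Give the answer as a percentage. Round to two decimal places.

9.28%

Growth factor = (175.0/122.7)^(1/4) = (1.426243)^(1/4) = 1.092819
Growth rate = 1.092819 − 1 = 0.092819 = 9.2819%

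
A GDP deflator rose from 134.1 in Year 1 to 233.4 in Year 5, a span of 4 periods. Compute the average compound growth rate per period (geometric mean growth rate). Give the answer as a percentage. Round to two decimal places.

14.86%

Growth factor = (233.4/134.1)^(1/4) = (1.740492)^(1/4) = 1.148598
Growth rate = 1.148598 − 1 = 0.148598 = 14.8598%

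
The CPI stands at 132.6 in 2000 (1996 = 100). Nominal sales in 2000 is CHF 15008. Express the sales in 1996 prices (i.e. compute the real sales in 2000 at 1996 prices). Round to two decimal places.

11318.25

Real = Nominal ÷ (Index/100) = 15008 ÷ (132.6/100)
     = 15008 ÷ 1.326 = 11318.2504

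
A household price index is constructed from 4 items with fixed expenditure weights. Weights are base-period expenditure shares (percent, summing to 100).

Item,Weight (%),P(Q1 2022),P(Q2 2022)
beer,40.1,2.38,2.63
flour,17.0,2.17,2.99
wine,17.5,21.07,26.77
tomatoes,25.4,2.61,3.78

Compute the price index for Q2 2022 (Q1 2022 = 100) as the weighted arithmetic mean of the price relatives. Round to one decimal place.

126.8

beer: 40.1 × (2.63/2.38) = 40.1 × 1.105042 = 44.3122
flour: 17.0 × (2.99/2.17) = 17.0 × 1.377880 = 23.4240
wine: 17.5 × (26.77/21.07) = 17.5 × 1.270527 = 22.2342
tomatoes: 25.4 × (3.78/2.61) = 25.4 × 1.448276 = 36.7862
Index = Σ wᵢ·(p₁ᵢ/p₀ᵢ) = 44.3122 + 23.4240 + 22.2342 + 36.7862 = 126.7566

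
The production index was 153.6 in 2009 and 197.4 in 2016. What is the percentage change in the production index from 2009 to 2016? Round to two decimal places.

Change = (197.4 − 153.6) / 153.6 × 100
       = 43.8 / 153.6 × 100 = 28.5156%

28.52%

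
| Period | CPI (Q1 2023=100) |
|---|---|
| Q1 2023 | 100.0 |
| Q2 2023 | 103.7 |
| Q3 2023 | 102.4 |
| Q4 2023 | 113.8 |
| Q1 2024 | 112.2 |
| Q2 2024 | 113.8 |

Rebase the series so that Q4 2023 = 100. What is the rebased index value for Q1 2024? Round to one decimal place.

Rebased(Q1 2024) = 112.2 / 113.8 × 100 = 98.5940

98.6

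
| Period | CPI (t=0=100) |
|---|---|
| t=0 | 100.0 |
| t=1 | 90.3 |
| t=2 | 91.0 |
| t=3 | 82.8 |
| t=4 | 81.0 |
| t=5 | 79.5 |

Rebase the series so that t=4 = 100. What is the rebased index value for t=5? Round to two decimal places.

98.15

Rebased(t=5) = 79.5 / 81.0 × 100 = 98.1481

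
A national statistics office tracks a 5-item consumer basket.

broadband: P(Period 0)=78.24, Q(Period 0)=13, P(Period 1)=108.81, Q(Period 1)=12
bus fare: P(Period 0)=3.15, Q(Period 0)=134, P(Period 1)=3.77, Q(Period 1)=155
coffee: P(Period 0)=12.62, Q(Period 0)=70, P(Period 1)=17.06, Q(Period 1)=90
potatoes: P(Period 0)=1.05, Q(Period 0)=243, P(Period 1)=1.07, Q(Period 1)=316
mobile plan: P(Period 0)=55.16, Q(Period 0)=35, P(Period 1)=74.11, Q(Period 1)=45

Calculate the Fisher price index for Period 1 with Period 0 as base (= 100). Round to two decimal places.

132.19

Laspeyres component (base-period weights):
ΣP(Period 1)Q(Period 0) = 108.81×13 + 3.77×134 + 17.06×70 + 1.07×243 + 74.11×35 = 1414.53 + 505.18 + 1194.2 + 260.01 + 2593.85 = 5967.77
ΣP(Period 0)Q(Period 0) = 78.24×13 + 3.15×134 + 12.62×70 + 1.05×243 + 55.16×35 = 1017.12 + 422.1 + 883.4 + 255.15 + 1930.6 = 4508.37
L = 5967.77 / 4508.37 × 100 = 132.3709
Paasche component (current-period weights):
ΣP(Period 1)Q(Period 1) = 108.81×12 + 3.77×155 + 17.06×90 + 1.07×316 + 74.11×45 = 1305.72 + 584.35 + 1535.4 + 338.12 + 3334.95 = 7098.54
ΣP(Period 0)Q(Period 1) = 78.24×12 + 3.15×155 + 12.62×90 + 1.05×316 + 55.16×45 = 938.88 + 488.25 + 1135.8 + 331.8 + 2482.2 = 5376.93
P = 7098.54 / 5376.93 × 100 = 132.0185
Fisher = √(L × P) = √(132.3709 × 132.0185) = 132.1946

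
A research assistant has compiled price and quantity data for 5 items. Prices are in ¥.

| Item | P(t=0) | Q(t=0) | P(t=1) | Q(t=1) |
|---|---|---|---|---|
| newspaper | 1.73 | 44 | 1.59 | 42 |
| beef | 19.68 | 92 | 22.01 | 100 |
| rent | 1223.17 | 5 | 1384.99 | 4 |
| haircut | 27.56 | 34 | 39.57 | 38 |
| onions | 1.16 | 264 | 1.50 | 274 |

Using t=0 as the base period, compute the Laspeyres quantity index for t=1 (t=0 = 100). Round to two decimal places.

89.75

Laspeyres quantity index uses base-period prices as weights.
ΣP(t=0)·Q(t=1) = 1.73×42 + 19.68×100 + 1223.17×4 + 27.56×38 + 1.16×274 = 72.66 + 1968 + 4892.68 + 1047.28 + 317.84 = 8298.46
ΣP(t=0)·Q(t=0) = 1.73×44 + 19.68×92 + 1223.17×5 + 27.56×34 + 1.16×264 = 76.12 + 1810.56 + 6115.85 + 937.04 + 306.24 = 9245.81
Index = 8298.46 / 9245.81 × 100 = 89.7537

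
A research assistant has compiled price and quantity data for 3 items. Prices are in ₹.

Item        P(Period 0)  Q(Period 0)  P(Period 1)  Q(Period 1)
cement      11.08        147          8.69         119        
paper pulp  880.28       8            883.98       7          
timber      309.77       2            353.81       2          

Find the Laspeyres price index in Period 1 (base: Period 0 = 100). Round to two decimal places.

97.49

Laspeyres price index uses base-period quantities as weights.
ΣP(Period 1)·Q(Period 0) = 8.69×147 + 883.98×8 + 353.81×2 = 1277.43 + 7071.84 + 707.62 = 9056.89
ΣP(Period 0)·Q(Period 0) = 11.08×147 + 880.28×8 + 309.77×2 = 1628.76 + 7042.24 + 619.54 = 9290.54
Index = 9056.89 / 9290.54 × 100 = 97.4851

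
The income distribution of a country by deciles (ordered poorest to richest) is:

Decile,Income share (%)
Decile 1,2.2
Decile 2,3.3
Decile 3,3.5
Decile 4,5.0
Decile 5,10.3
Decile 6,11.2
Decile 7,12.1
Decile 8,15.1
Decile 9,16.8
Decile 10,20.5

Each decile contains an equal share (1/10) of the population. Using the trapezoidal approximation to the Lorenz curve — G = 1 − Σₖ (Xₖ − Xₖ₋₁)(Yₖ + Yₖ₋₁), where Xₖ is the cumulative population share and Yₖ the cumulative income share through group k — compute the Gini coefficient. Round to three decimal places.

Cumulative income shares Yₖ: 0.0220, 0.0550, 0.0900, 0.1400, 0.2430, 0.3550, 0.4760, 0.6270, 0.7950, 1.0000
Σ (Xₖ−Xₖ₋₁)(Yₖ+Yₖ₋₁) = (1/10)(0.0220+0.0000) + (1/10)(0.0550+0.0220) + (1/10)(0.0900+0.0550) + (1/10)(0.1400+0.0900) + (1/10)(0.2430+0.1400) + (1/10)(0.3550+0.2430) + (1/10)(0.4760+0.3550) + (1/10)(0.6270+0.4760) + (1/10)(0.7950+0.6270) + (1/10)(1.0000+0.7950)
  = 0.0022 + 0.0077 + 0.0145 + 0.0230 + 0.0383 + 0.0598 + 0.0831 + 0.1103 + 0.1422 + 0.1795 = 0.6606
G = 1 − 0.6606 = 0.3394

0.339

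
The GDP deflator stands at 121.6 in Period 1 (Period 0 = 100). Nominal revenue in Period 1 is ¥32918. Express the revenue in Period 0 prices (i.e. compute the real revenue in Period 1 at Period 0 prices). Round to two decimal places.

27070.72

Real = Nominal ÷ (Index/100) = 32918 ÷ (121.6/100)
     = 32918 ÷ 1.216 = 27070.7237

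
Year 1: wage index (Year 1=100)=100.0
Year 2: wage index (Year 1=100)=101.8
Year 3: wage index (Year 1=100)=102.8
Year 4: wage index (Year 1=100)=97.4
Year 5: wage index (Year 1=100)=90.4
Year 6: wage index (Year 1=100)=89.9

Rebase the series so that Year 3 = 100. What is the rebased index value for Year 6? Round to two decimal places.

87.45

Rebased(Year 6) = 89.9 / 102.8 × 100 = 87.4514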